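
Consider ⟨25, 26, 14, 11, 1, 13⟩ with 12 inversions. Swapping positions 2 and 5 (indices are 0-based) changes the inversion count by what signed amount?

-1

Positions 2 and 5 hold 14 and 13; after swapping, the array is [25, 26, 13, 11, 1, 14].
For each element, count later entries that are smaller:
25 → 13, 11, 1, 14 → 4
26 → 13, 11, 1, 14 → 4
13 → 11, 1 → 2
11 → 1 → 1
1 → none → 0
14 → none → 0
Sum: 4 + 4 + 2 + 1 + 0 + 0 = 11
Change: 11 − 12 = -1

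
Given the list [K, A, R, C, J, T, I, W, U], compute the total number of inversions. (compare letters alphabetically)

For each element, count later entries that are smaller:
K: 4
A: 0
R: 3
C: 0
J: 1
T: 1
I: 0
W: 1
U: 0
Sum: 4 + 0 + 3 + 0 + 1 + 1 + 0 + 1 + 0 = 10

There are 10 inversions.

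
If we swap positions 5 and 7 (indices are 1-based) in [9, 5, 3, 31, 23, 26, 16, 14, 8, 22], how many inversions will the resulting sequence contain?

20

Positions 5 and 7 hold 23 and 16; after swapping, the array is [9, 5, 3, 31, 16, 26, 23, 14, 8, 22].
Element-by-element contributions:
9: 3
5: 1
3: 0
31: 6
16: 2
26: 4
23: 3
14: 1
8: 0
22: 0
Sum: 3 + 1 + 0 + 6 + 2 + 4 + 3 + 1 + 0 + 0 = 20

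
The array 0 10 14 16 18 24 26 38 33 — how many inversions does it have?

1 out-of-order pair

Sweep left to right; for each value list the smaller values that follow it:
0 → none → 0
10 → none → 0
14 → none → 0
16 → none → 0
18 → none → 0
24 → none → 0
26 → none → 0
38 → 33 → 1
33 → none → 0
Sum: 0 + 0 + 0 + 0 + 0 + 0 + 0 + 1 + 0 = 1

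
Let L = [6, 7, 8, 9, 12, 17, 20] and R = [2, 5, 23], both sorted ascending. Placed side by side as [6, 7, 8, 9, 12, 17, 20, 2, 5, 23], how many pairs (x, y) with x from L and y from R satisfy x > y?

Take each right-half value and tally the left-half values above it:
r = 2: 6, 7, 8, 9, 12, 17, 20 → 7
r = 5: 6, 7, 8, 9, 12, 17, 20 → 7
r = 23: none → 0
Cross-inversions: 7 + 7 + 0 = 14

14 split inversions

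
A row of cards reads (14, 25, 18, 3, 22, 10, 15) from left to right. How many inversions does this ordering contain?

Listing every pair i<j with a[i]>a[j] (using 1-based positions):
(1,4): 14 > 3
(1,6): 14 > 10
(2,3): 25 > 18
(2,4): 25 > 3
(2,5): 25 > 22
(2,6): 25 > 10
(2,7): 25 > 15
(3,4): 18 > 3
(3,6): 18 > 10
(3,7): 18 > 15
(5,6): 22 > 10
(5,7): 22 > 15
That's 12 pairs.

12 inversions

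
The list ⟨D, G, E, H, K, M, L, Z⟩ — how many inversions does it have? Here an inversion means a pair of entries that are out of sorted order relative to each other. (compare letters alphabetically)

2

Element-by-element contributions:
D: 0
G: 1
E: 0
H: 0
K: 0
M: 1
L: 0
Z: 0
Sum: 0 + 1 + 0 + 0 + 0 + 1 + 0 + 0 = 2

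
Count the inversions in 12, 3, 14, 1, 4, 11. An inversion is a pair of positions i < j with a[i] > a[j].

8 out-of-order pairs

Out-of-order index pairs (1-indexed):
(1,2): 12 > 3
(1,4): 12 > 1
(1,5): 12 > 4
(1,6): 12 > 11
(2,4): 3 > 1
(3,4): 14 > 1
(3,5): 14 > 4
(3,6): 14 > 11
That's 8 pairs.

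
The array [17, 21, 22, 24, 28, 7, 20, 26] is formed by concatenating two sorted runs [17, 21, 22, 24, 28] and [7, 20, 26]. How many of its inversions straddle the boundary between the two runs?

10 cross-inversions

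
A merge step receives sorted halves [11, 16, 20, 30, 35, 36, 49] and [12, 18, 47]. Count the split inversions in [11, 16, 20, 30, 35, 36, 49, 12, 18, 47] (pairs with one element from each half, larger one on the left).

12

For each element r of the right run, count left-run elements greater than r:
r = 12: 16, 20, 30, 35, 36, 49 → 6
r = 18: 20, 30, 35, 36, 49 → 5
r = 47: 49 → 1
Cross-inversions: 6 + 5 + 1 = 12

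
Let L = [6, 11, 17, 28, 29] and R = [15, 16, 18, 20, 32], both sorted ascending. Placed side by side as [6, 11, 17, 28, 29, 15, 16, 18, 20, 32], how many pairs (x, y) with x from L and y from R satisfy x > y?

10

For each element r of the right run, count left-run elements greater than r:
r = 15: 17, 28, 29 → 3
r = 16: 17, 28, 29 → 3
r = 18: 28, 29 → 2
r = 20: 28, 29 → 2
r = 32: none → 0
Cross-inversions: 3 + 3 + 2 + 2 + 0 = 10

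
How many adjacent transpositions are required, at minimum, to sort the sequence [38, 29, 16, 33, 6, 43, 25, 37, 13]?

21

The minimum number of adjacent swaps to sort an array equals its inversion count, since every such swap removes exactly one inversion.
Count inversions — for each element, later elements that are smaller:
38: 29, 16, 33, 6, 25, 37, 13 → 7
29: 16, 6, 25, 13 → 4
16: 6, 13 → 2
33: 6, 25, 13 → 3
6: none → 0
43: 25, 37, 13 → 3
25: 13 → 1
37: 13 → 1
13: none → 0
Total inversions: 7 + 4 + 2 + 3 + 0 + 3 + 1 + 1 + 0 = 21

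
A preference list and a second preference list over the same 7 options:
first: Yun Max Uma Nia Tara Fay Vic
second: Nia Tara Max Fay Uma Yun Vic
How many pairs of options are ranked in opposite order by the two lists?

10

Assign each item its position (1..7) in the first ordering, then rewrite the second ordering as that position sequence:
positions: Yun→1, Max→2, Uma→3, Nia→4, Tara→5, Fay→6, Vic→7
second ordering as positions: [4, 5, 2, 6, 3, 1, 7]
Discordant pairs = inversions in this position sequence.
4: 2, 3, 1 → 3
5: 2, 3, 1 → 3
2: 1 → 1
6: 3, 1 → 2
3: 1 → 1
1: 0
7: 0
Total: 3 + 3 + 1 + 2 + 1 + 0 + 0 = 10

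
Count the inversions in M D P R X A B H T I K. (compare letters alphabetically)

Sweep left to right; for each value list the smaller values that follow it:
M → D, A, B, H, I, K → 6
D → A, B → 2
P → A, B, H, I, K → 5
R → A, B, H, I, K → 5
X → A, B, H, T, I, K → 6
A → none → 0
B → none → 0
H → none → 0
T → I, K → 2
I → none → 0
K → none → 0
Sum: 6 + 2 + 5 + 5 + 6 + 0 + 0 + 0 + 2 + 0 + 0 = 26

There are 26 out-of-order pairs.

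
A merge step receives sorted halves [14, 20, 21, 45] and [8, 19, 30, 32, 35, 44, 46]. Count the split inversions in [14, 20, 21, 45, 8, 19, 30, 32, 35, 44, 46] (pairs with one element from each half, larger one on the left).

Count, for every r in R, how many entries of L exceed r:
r = 8: 14, 20, 21, 45 → 4
r = 19: 20, 21, 45 → 3
r = 30: 45 → 1
r = 32: 45 → 1
r = 35: 45 → 1
r = 44: 45 → 1
r = 46: none → 0
Cross-inversions: 4 + 3 + 1 + 1 + 1 + 1 + 0 = 11

There are 11 cross-inversions.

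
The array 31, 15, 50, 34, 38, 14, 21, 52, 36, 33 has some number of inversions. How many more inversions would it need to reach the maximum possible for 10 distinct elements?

Maximum inversions for 10 distinct elements is C(10, 2) = 10·9/2 = 45.
Current inversions — for each element, count later smaller elements:
31: 3
15: 1
50: 6
34: 3
38: 4
14: 0
21: 0
52: 2
36: 1
33: 0
Current total: 3 + 1 + 6 + 3 + 4 + 0 + 0 + 2 + 1 + 0 = 20
Shortfall: 45 − 20 = 25

25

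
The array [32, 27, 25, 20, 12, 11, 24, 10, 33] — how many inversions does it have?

25

Count, for each position, how many later elements it exceeds:
32: 7
27: 6
25: 5
20: 3
12: 2
11: 1
24: 1
10: 0
33: 0
Sum: 7 + 6 + 5 + 3 + 2 + 1 + 1 + 0 + 0 = 25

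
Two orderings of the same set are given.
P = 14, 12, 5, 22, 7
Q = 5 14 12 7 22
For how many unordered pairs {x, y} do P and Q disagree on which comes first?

Assign each item its position (1..5) in the first ordering, then rewrite the second ordering as that position sequence:
positions: 14→1, 12→2, 5→3, 22→4, 7→5
second ordering as positions: [3, 1, 2, 5, 4]
Discordant pairs = inversions in this position sequence.
3: 1, 2 → 2
1: 0
2: 0
5: 4 → 1
4: 0
Total: 2 + 0 + 0 + 1 + 0 = 3

3 disagreeing pairs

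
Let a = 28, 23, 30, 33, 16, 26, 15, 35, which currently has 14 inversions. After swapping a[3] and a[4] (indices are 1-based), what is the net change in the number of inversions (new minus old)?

+1

Positions 3 and 4 hold 30 and 33; after swapping, the array is [28, 23, 33, 30, 16, 26, 15, 35].
Count, for each position, how many later elements it exceeds:
28: 4
23: 2
33: 4
30: 3
16: 1
26: 1
15: 0
35: 0
Sum: 4 + 2 + 4 + 3 + 1 + 1 + 0 + 0 = 15
Change: 15 − 14 = +1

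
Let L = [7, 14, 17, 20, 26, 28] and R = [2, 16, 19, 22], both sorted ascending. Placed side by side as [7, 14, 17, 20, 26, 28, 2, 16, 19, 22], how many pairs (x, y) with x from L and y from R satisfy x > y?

Count, for every r in R, how many entries of L exceed r:
r = 2: 7, 14, 17, 20, 26, 28 → 6
r = 16: 17, 20, 26, 28 → 4
r = 19: 20, 26, 28 → 3
r = 22: 26, 28 → 2
Cross-inversions: 6 + 4 + 3 + 2 = 15

15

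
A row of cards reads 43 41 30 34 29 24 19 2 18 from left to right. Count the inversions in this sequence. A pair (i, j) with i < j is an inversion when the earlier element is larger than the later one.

34

For each element, count later entries that are smaller:
43 → 41, 30, 34, 29, 24, 19, 2, 18 → 8
41 → 30, 34, 29, 24, 19, 2, 18 → 7
30 → 29, 24, 19, 2, 18 → 5
34 → 29, 24, 19, 2, 18 → 5
29 → 24, 19, 2, 18 → 4
24 → 19, 2, 18 → 3
19 → 2, 18 → 2
2 → none → 0
18 → none → 0
Sum: 8 + 7 + 5 + 5 + 4 + 3 + 2 + 0 + 0 = 34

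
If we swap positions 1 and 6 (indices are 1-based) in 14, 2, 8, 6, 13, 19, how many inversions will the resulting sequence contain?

Positions 1 and 6 hold 14 and 19; after swapping, the array is [19, 2, 8, 6, 13, 14].
Count, for each position, how many later elements it exceeds:
19 → 2, 8, 6, 13, 14 → 5
2 → none → 0
8 → 6 → 1
6 → none → 0
13 → none → 0
14 → none → 0
Sum: 5 + 0 + 1 + 0 + 0 + 0 = 6

There are 6 inversions.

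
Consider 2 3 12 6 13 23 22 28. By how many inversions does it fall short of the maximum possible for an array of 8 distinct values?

26 inversions short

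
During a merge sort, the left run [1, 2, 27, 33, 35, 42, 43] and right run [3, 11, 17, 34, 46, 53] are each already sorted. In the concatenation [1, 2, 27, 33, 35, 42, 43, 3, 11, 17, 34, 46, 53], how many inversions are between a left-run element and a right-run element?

Take each right-half value and tally the left-half values above it:
r = 3: 27, 33, 35, 42, 43 → 5
r = 11: 27, 33, 35, 42, 43 → 5
r = 17: 27, 33, 35, 42, 43 → 5
r = 34: 35, 42, 43 → 3
r = 46: none → 0
r = 53: none → 0
Cross-inversions: 5 + 5 + 5 + 3 + 0 + 0 = 18

18 cross-inversions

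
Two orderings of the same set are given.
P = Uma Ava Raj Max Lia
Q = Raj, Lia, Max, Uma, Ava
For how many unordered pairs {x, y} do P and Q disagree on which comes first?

7 disagreeing pairs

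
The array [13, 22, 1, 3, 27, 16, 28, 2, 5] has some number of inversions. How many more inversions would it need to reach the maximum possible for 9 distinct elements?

Maximum inversions for 9 distinct elements is C(9, 2) = 9·8/2 = 36.
Current inversions — for each element, count later smaller elements:
13: 4
22: 5
1: 0
3: 1
27: 3
16: 2
28: 2
2: 0
5: 0
Current total: 4 + 5 + 0 + 1 + 3 + 2 + 2 + 0 + 0 = 17
Shortfall: 36 − 17 = 19

19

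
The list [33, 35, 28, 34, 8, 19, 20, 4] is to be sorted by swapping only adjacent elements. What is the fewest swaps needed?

The minimum number of adjacent swaps to sort an array equals its inversion count, since every such swap removes exactly one inversion.
Count inversions — for each element, later elements that are smaller:
33: 28, 8, 19, 20, 4 → 5
35: 28, 34, 8, 19, 20, 4 → 6
28: 8, 19, 20, 4 → 4
34: 8, 19, 20, 4 → 4
8: 4 → 1
19: 4 → 1
20: 4 → 1
4: none → 0
Total inversions: 5 + 6 + 4 + 4 + 1 + 1 + 1 + 0 = 22

Adjacent swaps: 22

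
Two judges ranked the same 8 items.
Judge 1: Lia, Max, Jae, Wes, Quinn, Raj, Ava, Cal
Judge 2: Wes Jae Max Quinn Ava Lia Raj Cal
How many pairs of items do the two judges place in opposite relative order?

9

Assign each item its position (1..8) in the first ordering, then rewrite the second ordering as that position sequence:
positions: Lia→1, Max→2, Jae→3, Wes→4, Quinn→5, Raj→6, Ava→7, Cal→8
second ordering as positions: [4, 3, 2, 5, 7, 1, 6, 8]
Discordant pairs = inversions in this position sequence.
4: 3, 2, 1 → 3
3: 2, 1 → 2
2: 1 → 1
5: 1 → 1
7: 1, 6 → 2
1: 0
6: 0
8: 0
Total: 3 + 2 + 1 + 1 + 2 + 0 + 0 + 0 = 9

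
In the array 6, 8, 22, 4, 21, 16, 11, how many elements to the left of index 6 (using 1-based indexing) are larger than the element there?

2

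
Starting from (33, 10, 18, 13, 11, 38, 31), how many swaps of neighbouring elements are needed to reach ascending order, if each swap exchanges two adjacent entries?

Swaps: 9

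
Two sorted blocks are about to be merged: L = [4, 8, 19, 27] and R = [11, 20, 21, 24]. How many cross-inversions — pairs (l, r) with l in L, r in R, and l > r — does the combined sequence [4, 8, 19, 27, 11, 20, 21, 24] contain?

5 split inversions

For each element r of the right run, count left-run elements greater than r:
r = 11: 19, 27 → 2
r = 20: 27 → 1
r = 21: 27 → 1
r = 24: 27 → 1
Cross-inversions: 2 + 1 + 1 + 1 = 5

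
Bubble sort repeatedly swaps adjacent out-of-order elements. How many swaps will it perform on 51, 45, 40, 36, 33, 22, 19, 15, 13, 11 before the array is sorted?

Minimum adjacent swaps = number of inversions (each swap of adjacent out-of-order elements removes one inversion and no swap can remove more).
Count inversions — for each element, later elements that are smaller:
51: 45, 40, 36, 33, 22, 19, 15, 13, 11 → 9
45: 40, 36, 33, 22, 19, 15, 13, 11 → 8
40: 36, 33, 22, 19, 15, 13, 11 → 7
36: 33, 22, 19, 15, 13, 11 → 6
33: 22, 19, 15, 13, 11 → 5
22: 19, 15, 13, 11 → 4
19: 15, 13, 11 → 3
15: 13, 11 → 2
13: 11 → 1
11: none → 0
Total inversions: 9 + 8 + 7 + 6 + 5 + 4 + 3 + 2 + 1 + 0 = 45

45 swaps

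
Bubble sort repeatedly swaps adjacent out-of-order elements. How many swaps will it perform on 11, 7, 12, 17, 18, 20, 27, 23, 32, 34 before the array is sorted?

The minimum number of adjacent swaps to sort an array equals its inversion count, since every such swap removes exactly one inversion.
Count inversions — for each element, later elements that are smaller:
11: 7 → 1
7: none → 0
12: none → 0
17: none → 0
18: none → 0
20: none → 0
27: 23 → 1
23: none → 0
32: none → 0
34: none → 0
Total inversions: 1 + 0 + 0 + 0 + 0 + 0 + 1 + 0 + 0 + 0 = 2

2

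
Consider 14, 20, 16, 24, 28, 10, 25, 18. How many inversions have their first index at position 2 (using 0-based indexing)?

1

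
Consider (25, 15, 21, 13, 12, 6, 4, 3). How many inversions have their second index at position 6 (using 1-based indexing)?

The element at index 6 is 6.
Elements before it: 25, 15, 21, 13, 12
Those larger than 6: 25, 15, 21, 13, 12

5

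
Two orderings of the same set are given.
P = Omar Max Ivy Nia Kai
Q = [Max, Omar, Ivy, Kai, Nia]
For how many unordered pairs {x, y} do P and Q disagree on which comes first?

2 disagreeing pairs

Assign each item its position (1..5) in the first ordering, then rewrite the second ordering as that position sequence:
positions: Omar→1, Max→2, Ivy→3, Nia→4, Kai→5
second ordering as positions: [2, 1, 3, 5, 4]
Discordant pairs = inversions in this position sequence.
2: 1 → 1
1: 0
3: 0
5: 4 → 1
4: 0
Total: 1 + 0 + 0 + 1 + 0 = 2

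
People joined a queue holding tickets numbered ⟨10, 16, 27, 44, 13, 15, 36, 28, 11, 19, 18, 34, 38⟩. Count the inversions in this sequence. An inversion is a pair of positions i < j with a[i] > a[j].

Inversions: 28

Count, for each position, how many later elements it exceeds:
10 → none → 0
16 → 13, 15, 11 → 3
27 → 13, 15, 11, 19, 18 → 5
44 → 13, 15, 36, 28, 11, 19, 18, 34, 38 → 9
13 → 11 → 1
15 → 11 → 1
36 → 28, 11, 19, 18, 34 → 5
28 → 11, 19, 18 → 3
11 → none → 0
19 → 18 → 1
18 → none → 0
34 → none → 0
38 → none → 0
Sum: 0 + 3 + 5 + 9 + 1 + 1 + 5 + 3 + 0 + 1 + 0 + 0 + 0 = 28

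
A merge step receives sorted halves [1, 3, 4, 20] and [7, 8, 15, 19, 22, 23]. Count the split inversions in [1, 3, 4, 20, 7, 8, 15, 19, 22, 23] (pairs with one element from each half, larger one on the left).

Count, for every r in R, how many entries of L exceed r:
r = 7: 20 → 1
r = 8: 20 → 1
r = 15: 20 → 1
r = 19: 20 → 1
r = 22: none → 0
r = 23: none → 0
Cross-inversions: 1 + 1 + 1 + 1 + 0 + 0 = 4

4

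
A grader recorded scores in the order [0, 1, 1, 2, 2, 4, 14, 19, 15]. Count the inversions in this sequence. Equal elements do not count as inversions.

Element-by-element contributions:
0 → none → 0
1 → none → 0
1 → none → 0
2 → none → 0
2 → none → 0
4 → none → 0
14 → none → 0
19 → 15 → 1
15 → none → 0
Sum: 0 + 0 + 0 + 0 + 0 + 0 + 0 + 1 + 0 = 1

1 inversion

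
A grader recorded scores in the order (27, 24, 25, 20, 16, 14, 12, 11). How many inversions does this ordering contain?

27 inversions

For each element, count later entries that are smaller:
27: 7
24: 5
25: 5
20: 4
16: 3
14: 2
12: 1
11: 0
Sum: 7 + 5 + 5 + 4 + 3 + 2 + 1 + 0 = 27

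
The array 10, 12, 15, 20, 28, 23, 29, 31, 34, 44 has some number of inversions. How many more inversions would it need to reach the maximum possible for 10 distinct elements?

44

Maximum inversions for 10 distinct elements is C(10, 2) = 10·9/2 = 45.
Current inversions — for each element, count later smaller elements:
10: 0
12: 0
15: 0
20: 0
28: 1
23: 0
29: 0
31: 0
34: 0
44: 0
Current total: 0 + 0 + 0 + 0 + 1 + 0 + 0 + 0 + 0 + 0 = 1
Shortfall: 45 − 1 = 44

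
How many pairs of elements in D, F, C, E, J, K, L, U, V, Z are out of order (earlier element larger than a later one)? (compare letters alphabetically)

For each element, count later entries that are smaller:
D → C → 1
F → C, E → 2
C → none → 0
E → none → 0
J → none → 0
K → none → 0
L → none → 0
U → none → 0
V → none → 0
Z → none → 0
Sum: 1 + 2 + 0 + 0 + 0 + 0 + 0 + 0 + 0 + 0 = 3

There are 3 inversions.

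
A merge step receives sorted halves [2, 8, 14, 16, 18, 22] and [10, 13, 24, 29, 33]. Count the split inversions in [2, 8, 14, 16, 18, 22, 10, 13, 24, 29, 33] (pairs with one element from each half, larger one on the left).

8

Take each right-half value and tally the left-half values above it:
r = 10: 14, 16, 18, 22 → 4
r = 13: 14, 16, 18, 22 → 4
r = 24: none → 0
r = 29: none → 0
r = 33: none → 0
Cross-inversions: 4 + 4 + 0 + 0 + 0 = 8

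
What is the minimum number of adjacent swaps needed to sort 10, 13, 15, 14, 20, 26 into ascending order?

There is 1 swap.

Minimum adjacent swaps = number of inversions (each swap of adjacent out-of-order elements removes one inversion and no swap can remove more).
Count inversions — for each element, later elements that are smaller:
10: none → 0
13: none → 0
15: 14 → 1
14: none → 0
20: none → 0
26: none → 0
Total inversions: 0 + 0 + 1 + 0 + 0 + 0 = 1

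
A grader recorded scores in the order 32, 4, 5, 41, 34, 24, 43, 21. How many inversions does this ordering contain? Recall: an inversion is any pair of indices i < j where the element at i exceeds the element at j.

11 inversions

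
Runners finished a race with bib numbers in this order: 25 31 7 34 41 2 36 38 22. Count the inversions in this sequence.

Sweep left to right; for each value list the smaller values that follow it:
25: 3
31: 3
7: 1
34: 2
41: 4
2: 0
36: 1
38: 1
22: 0
Sum: 3 + 3 + 1 + 2 + 4 + 0 + 1 + 1 + 0 = 15

15 out-of-order pairs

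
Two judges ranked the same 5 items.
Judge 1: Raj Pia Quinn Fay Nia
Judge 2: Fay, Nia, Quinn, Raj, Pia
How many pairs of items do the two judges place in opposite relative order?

8

Assign each item its position (1..5) in the first ordering, then rewrite the second ordering as that position sequence:
positions: Raj→1, Pia→2, Quinn→3, Fay→4, Nia→5
second ordering as positions: [4, 5, 3, 1, 2]
Discordant pairs = inversions in this position sequence.
4: 3, 1, 2 → 3
5: 3, 1, 2 → 3
3: 1, 2 → 2
1: 0
2: 0
Total: 3 + 3 + 2 + 0 + 0 = 8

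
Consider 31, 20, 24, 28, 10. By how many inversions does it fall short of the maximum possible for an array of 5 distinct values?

Maximum inversions for 5 distinct elements is C(5, 2) = 5·4/2 = 10.
Current inversions — for each element, count later smaller elements:
31: 4
20: 1
24: 1
28: 1
10: 0
Current total: 4 + 1 + 1 + 1 + 0 = 7
Shortfall: 10 − 7 = 3

3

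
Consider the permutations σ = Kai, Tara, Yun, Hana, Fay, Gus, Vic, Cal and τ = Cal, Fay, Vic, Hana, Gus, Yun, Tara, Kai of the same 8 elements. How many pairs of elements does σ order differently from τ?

25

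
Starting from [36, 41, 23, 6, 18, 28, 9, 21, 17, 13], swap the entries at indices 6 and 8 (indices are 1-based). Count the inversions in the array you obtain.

31

Positions 6 and 8 hold 28 and 21; after swapping, the array is [36, 41, 23, 6, 18, 21, 9, 28, 17, 13].
Element-by-element contributions:
36: 8
41: 8
23: 6
6: 0
18: 3
21: 3
9: 0
28: 2
17: 1
13: 0
Sum: 8 + 8 + 6 + 0 + 3 + 3 + 0 + 2 + 1 + 0 = 31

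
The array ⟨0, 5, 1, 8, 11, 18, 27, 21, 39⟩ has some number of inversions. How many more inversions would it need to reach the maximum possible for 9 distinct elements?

Maximum inversions for 9 distinct elements is C(9, 2) = 9·8/2 = 36.
Current inversions — for each element, count later smaller elements:
0: 0
5: 1
1: 0
8: 0
11: 0
18: 0
27: 1
21: 0
39: 0
Current total: 0 + 1 + 0 + 0 + 0 + 0 + 1 + 0 + 0 = 2
Shortfall: 36 − 2 = 34

34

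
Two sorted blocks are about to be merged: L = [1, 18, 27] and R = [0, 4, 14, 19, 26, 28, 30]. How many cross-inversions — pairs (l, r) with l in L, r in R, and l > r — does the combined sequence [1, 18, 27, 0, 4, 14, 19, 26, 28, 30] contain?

9 cross-inversions

Count, for every r in R, how many entries of L exceed r:
r = 0: 1, 18, 27 → 3
r = 4: 18, 27 → 2
r = 14: 18, 27 → 2
r = 19: 27 → 1
r = 26: 27 → 1
r = 28: none → 0
r = 30: none → 0
Cross-inversions: 3 + 2 + 2 + 1 + 1 + 0 + 0 = 9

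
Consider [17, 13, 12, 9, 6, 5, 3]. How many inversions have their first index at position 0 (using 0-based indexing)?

6 such elements

The element at index 0 is 17.
Elements after it: 13, 12, 9, 6, 5, 3
Those smaller than 17: 13, 12, 9, 6, 5, 3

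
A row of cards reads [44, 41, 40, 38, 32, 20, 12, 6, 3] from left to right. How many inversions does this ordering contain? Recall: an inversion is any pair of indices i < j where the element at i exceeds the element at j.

Sweep left to right; for each value list the smaller values that follow it:
44: 8
41: 7
40: 6
38: 5
32: 4
20: 3
12: 2
6: 1
3: 0
Sum: 8 + 7 + 6 + 5 + 4 + 3 + 2 + 1 + 0 = 36

36 out-of-order pairs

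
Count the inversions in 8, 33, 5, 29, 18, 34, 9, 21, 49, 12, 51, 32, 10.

There are 31 out-of-order pairs.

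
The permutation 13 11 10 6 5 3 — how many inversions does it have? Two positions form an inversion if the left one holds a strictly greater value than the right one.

There are 15 inversions.

Element-by-element contributions:
13 → 11, 10, 6, 5, 3 → 5
11 → 10, 6, 5, 3 → 4
10 → 6, 5, 3 → 3
6 → 5, 3 → 2
5 → 3 → 1
3 → none → 0
Sum: 5 + 4 + 3 + 2 + 1 + 0 = 15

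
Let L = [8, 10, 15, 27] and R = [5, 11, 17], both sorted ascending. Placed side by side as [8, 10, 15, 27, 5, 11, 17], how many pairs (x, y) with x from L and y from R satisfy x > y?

7 split inversions

Count, for every r in R, how many entries of L exceed r:
r = 5: 8, 10, 15, 27 → 4
r = 11: 15, 27 → 2
r = 17: 27 → 1
Cross-inversions: 4 + 2 + 1 = 7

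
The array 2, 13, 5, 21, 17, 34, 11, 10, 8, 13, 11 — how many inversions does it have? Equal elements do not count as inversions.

There are 25 out-of-order pairs.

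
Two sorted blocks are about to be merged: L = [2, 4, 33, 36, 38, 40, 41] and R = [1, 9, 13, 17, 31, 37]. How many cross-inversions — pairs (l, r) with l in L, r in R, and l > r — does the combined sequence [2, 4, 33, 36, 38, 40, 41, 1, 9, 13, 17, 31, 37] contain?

30

For each element r of the right run, count left-run elements greater than r:
r = 1: 2, 4, 33, 36, 38, 40, 41 → 7
r = 9: 33, 36, 38, 40, 41 → 5
r = 13: 33, 36, 38, 40, 41 → 5
r = 17: 33, 36, 38, 40, 41 → 5
r = 31: 33, 36, 38, 40, 41 → 5
r = 37: 38, 40, 41 → 3
Cross-inversions: 7 + 5 + 5 + 5 + 5 + 3 = 30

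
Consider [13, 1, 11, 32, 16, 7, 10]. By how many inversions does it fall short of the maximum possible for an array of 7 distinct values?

Maximum inversions for 7 distinct elements is C(7, 2) = 7·6/2 = 21.
Current inversions — for each element, count later smaller elements:
13: 4
1: 0
11: 2
32: 3
16: 2
7: 0
10: 0
Current total: 4 + 0 + 2 + 3 + 2 + 0 + 0 = 11
Shortfall: 21 − 11 = 10

10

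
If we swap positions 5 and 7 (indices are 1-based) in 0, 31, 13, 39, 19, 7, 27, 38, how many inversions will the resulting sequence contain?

11 inversions

Positions 5 and 7 hold 19 and 27; after swapping, the array is [0, 31, 13, 39, 27, 7, 19, 38].
Element-by-element contributions:
0 → none → 0
31 → 13, 27, 7, 19 → 4
13 → 7 → 1
39 → 27, 7, 19, 38 → 4
27 → 7, 19 → 2
7 → none → 0
19 → none → 0
38 → none → 0
Sum: 0 + 4 + 1 + 4 + 2 + 0 + 0 + 0 = 11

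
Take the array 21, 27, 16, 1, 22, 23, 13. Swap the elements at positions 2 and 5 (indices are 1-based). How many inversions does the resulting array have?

11

Positions 2 and 5 hold 27 and 22; after swapping, the array is [21, 22, 16, 1, 27, 23, 13].
Element-by-element contributions:
21: 3
22: 3
16: 2
1: 0
27: 2
23: 1
13: 0
Sum: 3 + 3 + 2 + 0 + 2 + 1 + 0 = 11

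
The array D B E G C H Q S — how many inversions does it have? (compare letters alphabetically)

Element-by-element contributions:
D: 2
B: 0
E: 1
G: 1
C: 0
H: 0
Q: 0
S: 0
Sum: 2 + 0 + 1 + 1 + 0 + 0 + 0 + 0 = 4

4 inversions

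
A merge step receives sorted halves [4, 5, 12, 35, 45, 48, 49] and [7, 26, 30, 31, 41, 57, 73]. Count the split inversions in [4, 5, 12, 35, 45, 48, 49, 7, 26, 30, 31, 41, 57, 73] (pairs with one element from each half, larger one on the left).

20

Count, for every r in R, how many entries of L exceed r:
r = 7: 12, 35, 45, 48, 49 → 5
r = 26: 35, 45, 48, 49 → 4
r = 30: 35, 45, 48, 49 → 4
r = 31: 35, 45, 48, 49 → 4
r = 41: 45, 48, 49 → 3
r = 57: none → 0
r = 73: none → 0
Cross-inversions: 5 + 4 + 4 + 4 + 3 + 0 + 0 = 20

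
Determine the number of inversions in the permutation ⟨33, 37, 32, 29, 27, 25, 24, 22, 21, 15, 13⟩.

There are 54 out-of-order pairs.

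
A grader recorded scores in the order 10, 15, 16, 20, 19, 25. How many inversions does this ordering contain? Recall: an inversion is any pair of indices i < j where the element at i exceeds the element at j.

Count, for each position, how many later elements it exceeds:
10: 0
15: 0
16: 0
20: 1
19: 0
25: 0
Sum: 0 + 0 + 0 + 1 + 0 + 0 = 1

1 inversion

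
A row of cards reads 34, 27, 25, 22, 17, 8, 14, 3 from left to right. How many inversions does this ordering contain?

27 inversions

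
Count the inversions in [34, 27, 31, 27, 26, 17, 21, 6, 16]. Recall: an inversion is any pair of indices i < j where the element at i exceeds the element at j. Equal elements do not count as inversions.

Element-by-element contributions:
34 → 27, 31, 27, 26, 17, 21, 6, 16 → 8
27 → 26, 17, 21, 6, 16 → 5
31 → 27, 26, 17, 21, 6, 16 → 6
27 → 26, 17, 21, 6, 16 → 5
26 → 17, 21, 6, 16 → 4
17 → 6, 16 → 2
21 → 6, 16 → 2
6 → none → 0
16 → none → 0
Sum: 8 + 5 + 6 + 5 + 4 + 2 + 2 + 0 + 0 = 32

32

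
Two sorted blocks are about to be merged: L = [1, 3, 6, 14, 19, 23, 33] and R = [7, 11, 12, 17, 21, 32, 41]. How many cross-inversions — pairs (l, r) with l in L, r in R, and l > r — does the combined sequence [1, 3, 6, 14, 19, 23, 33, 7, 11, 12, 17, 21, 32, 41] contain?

Count, for every r in R, how many entries of L exceed r:
r = 7: 14, 19, 23, 33 → 4
r = 11: 14, 19, 23, 33 → 4
r = 12: 14, 19, 23, 33 → 4
r = 17: 19, 23, 33 → 3
r = 21: 23, 33 → 2
r = 32: 33 → 1
r = 41: none → 0
Cross-inversions: 4 + 4 + 4 + 3 + 2 + 1 + 0 = 18

18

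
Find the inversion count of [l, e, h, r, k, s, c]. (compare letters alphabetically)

Inversions: 10

Out-of-order index pairs (1-indexed):
(1,2): l > e
(1,3): l > h
(1,5): l > k
(1,7): l > c
(2,7): e > c
(3,7): h > c
(4,5): r > k
(4,7): r > c
(5,7): k > c
(6,7): s > c
That's 10 pairs.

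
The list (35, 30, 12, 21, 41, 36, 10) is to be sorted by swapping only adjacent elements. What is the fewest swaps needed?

12

Minimum adjacent swaps = number of inversions (each swap of adjacent out-of-order elements removes one inversion and no swap can remove more).
Count inversions — for each element, later elements that are smaller:
35: 30, 12, 21, 10 → 4
30: 12, 21, 10 → 3
12: 10 → 1
21: 10 → 1
41: 36, 10 → 2
36: 10 → 1
10: none → 0
Total inversions: 4 + 3 + 1 + 1 + 2 + 1 + 0 = 12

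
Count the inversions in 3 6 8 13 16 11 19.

Inversions: 2

Sweep left to right; for each value list the smaller values that follow it:
3 → none → 0
6 → none → 0
8 → none → 0
13 → 11 → 1
16 → 11 → 1
11 → none → 0
19 → none → 0
Sum: 0 + 0 + 0 + 1 + 1 + 0 + 0 = 2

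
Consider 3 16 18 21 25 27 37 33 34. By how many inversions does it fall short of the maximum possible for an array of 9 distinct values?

34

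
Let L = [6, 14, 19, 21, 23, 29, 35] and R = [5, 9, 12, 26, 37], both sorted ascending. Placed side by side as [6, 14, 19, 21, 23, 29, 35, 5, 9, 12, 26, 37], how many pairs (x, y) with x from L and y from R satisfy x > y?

21 split inversions

Count, for every r in R, how many entries of L exceed r:
r = 5: 6, 14, 19, 21, 23, 29, 35 → 7
r = 9: 14, 19, 21, 23, 29, 35 → 6
r = 12: 14, 19, 21, 23, 29, 35 → 6
r = 26: 29, 35 → 2
r = 37: none → 0
Cross-inversions: 7 + 6 + 6 + 2 + 0 = 21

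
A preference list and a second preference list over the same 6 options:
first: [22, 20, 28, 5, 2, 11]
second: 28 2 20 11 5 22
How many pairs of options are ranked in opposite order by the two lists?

9

Assign each item its position (1..6) in the first ordering, then rewrite the second ordering as that position sequence:
positions: 22→1, 20→2, 28→3, 5→4, 2→5, 11→6
second ordering as positions: [3, 5, 2, 6, 4, 1]
Discordant pairs = inversions in this position sequence.
3: 2, 1 → 2
5: 2, 4, 1 → 3
2: 1 → 1
6: 4, 1 → 2
4: 1 → 1
1: 0
Total: 2 + 3 + 1 + 2 + 1 + 0 = 9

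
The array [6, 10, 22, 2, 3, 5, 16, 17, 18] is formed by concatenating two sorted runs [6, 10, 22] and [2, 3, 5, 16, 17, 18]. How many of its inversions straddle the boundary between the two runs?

12

For each element r of the right run, count left-run elements greater than r:
r = 2: 6, 10, 22 → 3
r = 3: 6, 10, 22 → 3
r = 5: 6, 10, 22 → 3
r = 16: 22 → 1
r = 17: 22 → 1
r = 18: 22 → 1
Cross-inversions: 3 + 3 + 3 + 1 + 1 + 1 = 12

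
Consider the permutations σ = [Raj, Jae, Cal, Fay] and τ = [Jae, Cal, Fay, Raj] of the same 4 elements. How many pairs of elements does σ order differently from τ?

Discordant pairs: 3

Assign each item its position (1..4) in the first ordering, then rewrite the second ordering as that position sequence:
positions: Raj→1, Jae→2, Cal→3, Fay→4
second ordering as positions: [2, 3, 4, 1]
Discordant pairs = inversions in this position sequence.
2: 1 → 1
3: 1 → 1
4: 1 → 1
1: 0
Total: 1 + 1 + 1 + 0 = 3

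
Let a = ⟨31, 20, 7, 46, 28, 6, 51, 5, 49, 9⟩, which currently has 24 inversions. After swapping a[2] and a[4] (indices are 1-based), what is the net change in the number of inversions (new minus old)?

+1

Positions 2 and 4 hold 20 and 46; after swapping, the array is [31, 46, 7, 20, 28, 6, 51, 5, 49, 9].
Sweep left to right; for each value list the smaller values that follow it:
31 → 7, 20, 28, 6, 5, 9 → 6
46 → 7, 20, 28, 6, 5, 9 → 6
7 → 6, 5 → 2
20 → 6, 5, 9 → 3
28 → 6, 5, 9 → 3
6 → 5 → 1
51 → 5, 49, 9 → 3
5 → none → 0
49 → 9 → 1
9 → none → 0
Sum: 6 + 6 + 2 + 3 + 3 + 1 + 3 + 0 + 1 + 0 = 25
Change: 25 − 24 = +1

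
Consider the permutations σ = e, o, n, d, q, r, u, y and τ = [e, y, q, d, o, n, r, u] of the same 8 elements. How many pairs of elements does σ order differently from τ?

11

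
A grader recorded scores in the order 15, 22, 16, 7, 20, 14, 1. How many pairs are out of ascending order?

15 inversions

For each element, count later entries that are smaller:
15: 3
22: 5
16: 3
7: 1
20: 2
14: 1
1: 0
Sum: 3 + 5 + 3 + 1 + 2 + 1 + 0 = 15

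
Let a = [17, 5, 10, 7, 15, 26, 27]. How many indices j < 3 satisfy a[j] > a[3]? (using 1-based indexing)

The element at index 3 is 10.
Elements before it: 17, 5
Those larger than 10: 17

1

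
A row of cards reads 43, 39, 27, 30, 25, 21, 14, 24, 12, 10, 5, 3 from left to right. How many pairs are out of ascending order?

Count, for each position, how many later elements it exceeds:
43 → 39, 27, 30, 25, 21, 14, 24, 12, 10, 5, 3 → 11
39 → 27, 30, 25, 21, 14, 24, 12, 10, 5, 3 → 10
27 → 25, 21, 14, 24, 12, 10, 5, 3 → 8
30 → 25, 21, 14, 24, 12, 10, 5, 3 → 8
25 → 21, 14, 24, 12, 10, 5, 3 → 7
21 → 14, 12, 10, 5, 3 → 5
14 → 12, 10, 5, 3 → 4
24 → 12, 10, 5, 3 → 4
12 → 10, 5, 3 → 3
10 → 5, 3 → 2
5 → 3 → 1
3 → none → 0
Sum: 11 + 10 + 8 + 8 + 7 + 5 + 4 + 4 + 3 + 2 + 1 + 0 = 63

63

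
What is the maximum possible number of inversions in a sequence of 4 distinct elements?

The maximum occurs when the array is in strictly decreasing order: every one of the C(4, 2) pairs is inverted.
C(4, 2) = 4·3/2 = 6

Inversions: 6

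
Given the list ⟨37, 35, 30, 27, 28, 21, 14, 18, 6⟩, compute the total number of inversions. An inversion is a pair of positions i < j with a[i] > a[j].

Count, for each position, how many later elements it exceeds:
37 → 35, 30, 27, 28, 21, 14, 18, 6 → 8
35 → 30, 27, 28, 21, 14, 18, 6 → 7
30 → 27, 28, 21, 14, 18, 6 → 6
27 → 21, 14, 18, 6 → 4
28 → 21, 14, 18, 6 → 4
21 → 14, 18, 6 → 3
14 → 6 → 1
18 → 6 → 1
6 → none → 0
Sum: 8 + 7 + 6 + 4 + 4 + 3 + 1 + 1 + 0 = 34

34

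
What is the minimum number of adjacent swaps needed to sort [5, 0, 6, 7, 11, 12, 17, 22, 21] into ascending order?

Each adjacent swap fixes exactly one inversion, so the minimum swap count equals the number of inversions.
Count inversions — for each element, later elements that are smaller:
5: 0 → 1
0: none → 0
6: none → 0
7: none → 0
11: none → 0
12: none → 0
17: none → 0
22: 21 → 1
21: none → 0
Total inversions: 1 + 0 + 0 + 0 + 0 + 0 + 0 + 1 + 0 = 2

2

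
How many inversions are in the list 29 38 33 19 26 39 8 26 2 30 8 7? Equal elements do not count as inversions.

Out-of-order pairs: 46

Sweep left to right; for each value list the smaller values that follow it:
29: 7
38: 9
33: 8
19: 4
26: 4
39: 6
8: 2
26: 3
2: 0
30: 2
8: 1
7: 0
Sum: 7 + 9 + 8 + 4 + 4 + 6 + 2 + 3 + 0 + 2 + 1 + 0 = 46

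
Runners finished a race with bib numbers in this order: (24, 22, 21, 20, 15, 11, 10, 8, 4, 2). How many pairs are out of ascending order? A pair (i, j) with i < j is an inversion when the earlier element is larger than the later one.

Inversions: 45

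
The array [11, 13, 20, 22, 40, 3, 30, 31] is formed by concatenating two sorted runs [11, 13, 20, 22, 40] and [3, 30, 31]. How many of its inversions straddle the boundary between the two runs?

7 split inversions

Take each right-half value and tally the left-half values above it:
r = 3: 11, 13, 20, 22, 40 → 5
r = 30: 40 → 1
r = 31: 40 → 1
Cross-inversions: 5 + 1 + 1 = 7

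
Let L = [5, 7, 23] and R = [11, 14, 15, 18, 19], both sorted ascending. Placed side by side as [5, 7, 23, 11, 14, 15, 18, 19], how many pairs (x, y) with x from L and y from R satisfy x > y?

Cross-inversions: 5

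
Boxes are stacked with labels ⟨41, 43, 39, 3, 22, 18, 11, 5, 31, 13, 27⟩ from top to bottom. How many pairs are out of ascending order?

36

Count, for each position, how many later elements it exceeds:
41: 9
43: 9
39: 8
3: 0
22: 4
18: 3
11: 1
5: 0
31: 2
13: 0
27: 0
Sum: 9 + 9 + 8 + 0 + 4 + 3 + 1 + 0 + 2 + 0 + 0 = 36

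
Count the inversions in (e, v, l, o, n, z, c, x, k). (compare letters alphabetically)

For each element, count later entries that are smaller:
e → c → 1
v → l, o, n, c, k → 5
l → c, k → 2
o → n, c, k → 3
n → c, k → 2
z → c, x, k → 3
c → none → 0
x → k → 1
k → none → 0
Sum: 1 + 5 + 2 + 3 + 2 + 3 + 0 + 1 + 0 = 17

17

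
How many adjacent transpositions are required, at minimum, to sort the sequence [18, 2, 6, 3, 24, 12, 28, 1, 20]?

The minimum number of adjacent swaps to sort an array equals its inversion count, since every such swap removes exactly one inversion.
Count inversions — for each element, later elements that are smaller:
18: 2, 6, 3, 12, 1 → 5
2: 1 → 1
6: 3, 1 → 2
3: 1 → 1
24: 12, 1, 20 → 3
12: 1 → 1
28: 1, 20 → 2
1: none → 0
20: none → 0
Total inversions: 5 + 1 + 2 + 1 + 3 + 1 + 2 + 0 + 0 = 15

15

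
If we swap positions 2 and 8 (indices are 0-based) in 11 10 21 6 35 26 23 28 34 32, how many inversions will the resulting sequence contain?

18 inversions

Positions 2 and 8 hold 21 and 34; after swapping, the array is [11, 10, 34, 6, 35, 26, 23, 28, 21, 32].
Sweep left to right; for each value list the smaller values that follow it:
11: 2
10: 1
34: 6
6: 0
35: 5
26: 2
23: 1
28: 1
21: 0
32: 0
Sum: 2 + 1 + 6 + 0 + 5 + 2 + 1 + 1 + 0 + 0 = 18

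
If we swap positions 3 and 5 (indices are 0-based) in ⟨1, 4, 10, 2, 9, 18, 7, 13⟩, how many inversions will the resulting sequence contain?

Positions 3 and 5 hold 2 and 18; after swapping, the array is [1, 4, 10, 18, 9, 2, 7, 13].
For each element, count later entries that are smaller:
1: 0
4: 1
10: 3
18: 4
9: 2
2: 0
7: 0
13: 0
Sum: 0 + 1 + 3 + 4 + 2 + 0 + 0 + 0 = 10

10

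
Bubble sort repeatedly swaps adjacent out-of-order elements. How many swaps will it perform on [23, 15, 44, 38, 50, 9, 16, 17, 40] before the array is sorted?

Each adjacent swap fixes exactly one inversion, so the minimum swap count equals the number of inversions.
Count inversions — for each element, later elements that are smaller:
23: 15, 9, 16, 17 → 4
15: 9 → 1
44: 38, 9, 16, 17, 40 → 5
38: 9, 16, 17 → 3
50: 9, 16, 17, 40 → 4
9: none → 0
16: none → 0
17: none → 0
40: none → 0
Total inversions: 4 + 1 + 5 + 3 + 4 + 0 + 0 + 0 + 0 = 17

Swaps: 17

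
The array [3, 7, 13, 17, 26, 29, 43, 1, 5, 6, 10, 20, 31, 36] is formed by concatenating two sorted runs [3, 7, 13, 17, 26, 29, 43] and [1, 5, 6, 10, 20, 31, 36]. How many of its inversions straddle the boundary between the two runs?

Count, for every r in R, how many entries of L exceed r:
r = 1: 3, 7, 13, 17, 26, 29, 43 → 7
r = 5: 7, 13, 17, 26, 29, 43 → 6
r = 6: 7, 13, 17, 26, 29, 43 → 6
r = 10: 13, 17, 26, 29, 43 → 5
r = 20: 26, 29, 43 → 3
r = 31: 43 → 1
r = 36: 43 → 1
Cross-inversions: 7 + 6 + 6 + 5 + 3 + 1 + 1 = 29

Split inversions: 29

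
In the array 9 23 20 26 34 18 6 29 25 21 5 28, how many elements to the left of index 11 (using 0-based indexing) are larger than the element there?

The element at index 11 is 28.
Elements before it: 9, 23, 20, 26, 34, 18, 6, 29, 25, 21, 5
Those larger than 28: 34, 29

2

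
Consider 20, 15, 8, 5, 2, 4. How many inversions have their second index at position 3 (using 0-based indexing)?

3

The element at index 3 is 5.
Elements before it: 20, 15, 8
Those larger than 5: 20, 15, 8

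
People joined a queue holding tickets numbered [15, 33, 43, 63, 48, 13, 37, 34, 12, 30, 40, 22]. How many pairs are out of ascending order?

Sweep left to right; for each value list the smaller values that follow it:
15 → 13, 12 → 2
33 → 13, 12, 30, 22 → 4
43 → 13, 37, 34, 12, 30, 40, 22 → 7
63 → 48, 13, 37, 34, 12, 30, 40, 22 → 8
48 → 13, 37, 34, 12, 30, 40, 22 → 7
13 → 12 → 1
37 → 34, 12, 30, 22 → 4
34 → 12, 30, 22 → 3
12 → none → 0
30 → 22 → 1
40 → 22 → 1
22 → none → 0
Sum: 2 + 4 + 7 + 8 + 7 + 1 + 4 + 3 + 0 + 1 + 1 + 0 = 38

38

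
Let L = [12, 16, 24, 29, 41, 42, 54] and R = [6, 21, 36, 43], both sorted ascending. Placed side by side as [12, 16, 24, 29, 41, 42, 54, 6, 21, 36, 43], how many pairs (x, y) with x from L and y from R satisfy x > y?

For each element r of the right run, count left-run elements greater than r:
r = 6: 12, 16, 24, 29, 41, 42, 54 → 7
r = 21: 24, 29, 41, 42, 54 → 5
r = 36: 41, 42, 54 → 3
r = 43: 54 → 1
Cross-inversions: 7 + 5 + 3 + 1 = 16

There are 16 cross-inversions.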